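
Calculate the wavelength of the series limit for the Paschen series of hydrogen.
820.138618 nm

The series limit corresponds to the transition from n = ∞ to n = 3.
This is the highest energy (shortest wavelength) transition in the Paschen series.

E_∞ = 0 eV
E_3 = -13.6057 / 3² = -1.5117444444 eV

Energy at series limit:
ΔE = E_∞ - E_3 = 0 - (-1.5117444444) = 1.5117444444 eV
λ = hc/E = 1239.84 eV·nm / 1.5117444444 eV = 820.138618 nm

This energy equals the ionization energy from the n = 3 state of hydrogen.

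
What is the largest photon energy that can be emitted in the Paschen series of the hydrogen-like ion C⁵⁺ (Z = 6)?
54.423 eV

The series limit corresponds to the transition from n = ∞ to n = 3.
This is the highest energy (shortest wavelength) transition in the Paschen series.

E_∞ = 0 eV
E_3 = -13.6057 × 6² / 3² = -54.423 eV

Energy at series limit:
ΔE = E_∞ - E_3 = 0 - (-54.423) = 54.423 eV

This energy equals the ionization energy from the n = 3 state of C⁵⁺.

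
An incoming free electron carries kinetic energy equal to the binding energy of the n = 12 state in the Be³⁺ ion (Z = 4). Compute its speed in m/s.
7.292e+05 m/s (or 0.24325% of c)

The binding energy at n = 12 for Be³⁺ is:
E_12 = -13.6057 × 4²/12² = -1.5117444 eV
|E_12| = 1.5117444 eV

Convert to Joules:
KE = 1.5117444 eV × (1.602177 × 10⁻¹⁹ J/eV) = 2.42208e-19 J

Using KE = ½mv²:
v = √(2·KE/m_e)
v = √(2 × 2.42208e-19 J / 9.10938 × 10⁻³¹ kg)
v = 7.292e+05 m/s

This is approximately 0.24325% the speed of light.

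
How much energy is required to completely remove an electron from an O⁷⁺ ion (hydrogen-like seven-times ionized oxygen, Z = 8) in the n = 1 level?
870.76 eV

The ionization energy is the energy needed to remove the electron completely (n → ∞).

For a hydrogen-like ion with Z = 8, E_n = -13.6057 Z² / n² eV.

At n = 1: E_1 = -13.6057 × 8² / 1² = -870.76480 eV
At n = ∞: E_∞ = 0 eV

Ionization energy = E_∞ - E_1 = 0 - (-870.76480) = 870.76480 eV
Ionization energy ≈ 870.76 eV

This is also called the binding energy of the electron in state n = 1.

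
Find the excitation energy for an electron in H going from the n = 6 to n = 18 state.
0.336 eV

The energy levels of a hydrogen-like atom are E_n = -13.6057 eV / n².

Energy at n = 6: E_6 = -13.6057 / 6² = -0.377936 eV
Energy at n = 18: E_18 = -13.6057 / 18² = -0.041993 eV

The excitation energy is the difference:
ΔE = E_18 - E_6
ΔE = -0.041993 - (-0.377936)
ΔE = 0.336 eV

Since this is positive, energy must be absorbed (photon absorption).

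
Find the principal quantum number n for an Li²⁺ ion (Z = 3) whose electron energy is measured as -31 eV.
n = 2

The exact energy levels follow E_n = -13.6057 Z² / n² eV with Z = 3.

The measured value (-31 eV) is reported to only 2 significant figures, so we must test candidate n values and see which one matches to that precision.

Candidate energies:
  n = 1:  E = -13.6057 × 3² / 1² = -122.45130 eV
  n = 2:  E = -13.6057 × 3² / 2² = -30.61283 eV  ← matches
  n = 3:  E = -13.6057 × 3² / 3² = -13.60570 eV
  n = 4:  E = -13.6057 × 3² / 4² = -7.65321 eV

Checking against the measurement of -31 eV (2 sig figs), only n = 2 agrees:
E_2 = -30.61283 eV, which rounds to -31 eV ✓

Therefore n = 2.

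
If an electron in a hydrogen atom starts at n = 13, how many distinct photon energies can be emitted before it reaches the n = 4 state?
45

The electron can occupy levels n = 4, 5, ..., 13 during de-excitation — that is m = 13 - 4 + 1 = 10 distinct levels.

The number of distinct spectral lines equals the number of ways to choose 2 of these m levels (each pair gives one possible emission transition):

Number of lines = m(m-1)/2 = 10×9/2 = 45

These correspond to all possible transitions between the 10 levels:
13 → 12, 13 → 11, 13 → 10, 13 → 9, 13 → 8, 13 → 7, 13 → 6, 13 → 5...

Each transition produces a photon with a unique energy (and thus wavelength). This count does not depend on Z.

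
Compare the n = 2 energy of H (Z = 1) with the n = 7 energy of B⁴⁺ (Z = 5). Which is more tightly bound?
B⁴⁺ at n = 7 (E = -6.9417 eV)

Using E_n = -13.6057 Z² / n² eV:

H (Z = 1) at n = 2:
E = -13.6057 × 1² / 2² = -13.6057 × 1 / 4 = -3.4014250 eV

B⁴⁺ (Z = 5) at n = 7:
E = -13.6057 × 5² / 7² = -13.6057 × 25 / 49 = -6.9416837 eV

Since -6.9416837 eV < -3.4014250 eV,
B⁴⁺ at n = 7 is more tightly bound (requires more energy to ionize).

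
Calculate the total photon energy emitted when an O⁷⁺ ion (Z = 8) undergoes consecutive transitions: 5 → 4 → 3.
61.92 eV

The energy levels of O⁷⁺ are E_n = -13.6057 × 8² / n² eV.

First transition (5 → 4):
ΔE₁ = |E_4 - E_5|
ΔE₁ = |-54.42280000 - (-34.83059200)| = 19.59221 eV

Second transition (4 → 3):
ΔE₂ = |E_3 - E_4|
ΔE₂ = |-96.75164444 - (-54.42280000)| = 42.32884 eV

Total energy released:
E_total = ΔE₁ + ΔE₂ = 19.59221 + 42.32884 = 61.92 eV

Note: This equals the direct transition 5 → 3: 61.92 eV ✓
Energy is conserved regardless of the path taken.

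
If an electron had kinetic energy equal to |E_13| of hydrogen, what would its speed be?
1.68284e+05 m/s (or 0.0561% of c)

The binding energy at n = 13 for hydrogen is:
E_13 = -13.6057/13² = -0.0805071006 eV
|E_13| = 0.0805071006 eV

Convert to Joules:
KE = 0.0805071006 eV × (1.602177 × 10⁻¹⁹ J/eV) = 1.2898662e-20 J

Using KE = ½mv²:
v = √(2·KE/m_e)
v = √(2 × 1.2898662e-20 J / 9.10938 × 10⁻³¹ kg)
v = 1.68284e+05 m/s

This is approximately 0.0561% the speed of light.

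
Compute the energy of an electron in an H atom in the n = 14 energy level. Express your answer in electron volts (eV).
-0.07 eV

The energy levels of a hydrogen-like atom are given by:
E_n = -13.6057 eV / n²

For n = 14:
E_14 = -13.6057 eV / 14²
E_14 = -13.6057 eV / 196
E_14 = -0.07 eV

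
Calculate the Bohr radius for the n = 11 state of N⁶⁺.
0.914721 nm (or 9.147206 Å)

The Bohr radius formula is:
r_n = n² a₀ / Z

where a₀ = 0.052917721 nm is the Bohr radius.

For N⁶⁺ (Z = 7) at n = 11:
r_11 = 11² × 0.052917721 nm / 7
r_11 = 121 × 0.052917721 nm / 7
r_11 = 6.4030442 nm / 7
r_11 = 0.914721 nm

The electron orbits at approximately 0.914721 nm from the nucleus.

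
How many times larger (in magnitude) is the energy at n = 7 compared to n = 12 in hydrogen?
2.939

Using E_n = -13.6057 Z² / n² eV with Z = 1:

E_7 = -13.6057 / 7² = -13.6057 / 49 = -0.277667347 eV
E_12 = -13.6057 / 12² = -13.6057 / 144 = -0.094484028 eV

The ratio is:
E_7/E_12 = (-0.277667347) / (-0.094484028)
E_7/E_12 = (-13.6057/49) / (-13.6057/144)
E_7/E_12 = 144/49
E_7/E_12 = 2.939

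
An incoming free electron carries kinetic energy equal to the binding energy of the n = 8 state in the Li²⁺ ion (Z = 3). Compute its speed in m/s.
8.20e+05 m/s (or 0.273649% of c)

The binding energy at n = 8 for Li²⁺ is:
E_8 = -13.6057 × 3²/8² = -1.91330156 eV
|E_8| = 1.91330156 eV

Convert to Joules:
KE = 1.91330156 eV × (1.602177 × 10⁻¹⁹ J/eV) = 3.0654e-19 J

Using KE = ½mv²:
v = √(2·KE/m_e)
v = √(2 × 3.0654e-19 J / 9.10938 × 10⁻³¹ kg)
v = 8.20e+05 m/s

This is approximately 0.273649% the speed of light.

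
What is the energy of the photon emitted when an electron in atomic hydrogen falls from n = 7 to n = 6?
0.100 eV

The energy levels are E_n = -13.6057 eV / n².

Energy at n = 7: E_7 = -13.6057 / 7² = -0.277667 eV
Energy at n = 6: E_6 = -13.6057 / 6² = -0.377936 eV

For emission (electron falling to lower state), the photon energy is:
E_photon = E_7 - E_6 = |-0.277667 - (-0.377936)|
E_photon = 0.100 eV

This energy is carried away by the emitted photon.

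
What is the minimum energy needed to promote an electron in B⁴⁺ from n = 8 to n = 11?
2.503632 eV

The energy levels of a hydrogen-like atom are E_n = -13.6057 Z² eV / n².

Energy at n = 8: E_8 = -13.6057 × 5² / 8² = -5.314726563 eV
Energy at n = 11: E_11 = -13.6057 × 5² / 11² = -2.811095041 eV

The excitation energy is the difference:
ΔE = E_11 - E_8
ΔE = -2.811095041 - (-5.314726563)
ΔE = 2.503632 eV

Since this is positive, energy must be absorbed (photon absorption).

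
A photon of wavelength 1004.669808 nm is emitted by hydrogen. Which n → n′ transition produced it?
n = 7 → n = 3

First, find the photon energy from the wavelength (hc = 1239.84 eV·nm):
E = hc/λ = 1239.84 eV·nm / 1004.669808 nm = 1.2340771 eV

The energy levels of hydrogen satisfy E_n = -13.6057 / n² eV, so an emission n_i → n_f releases
ΔE = 13.6057 × (1/n_f² − 1/n_i²) eV.

Setting ΔE equal to the photon energy:
1/n_f² − 1/n_i² = 1.2340771 / 13.6057 = 0.090702948

Since 1/n_i² must be positive, we need 1/n_f² > 0.090702948, i.e. n_f ≤ 3. For each allowed n_f, solve n_i = (1/n_f² − 0.090702948)^(−1/2) and check whether it is a whole number:
  n_f = 1: 1/n_i² = 1.000000000 − 0.090702948 = 0.909297052 → n_i = 1.049  (not an integer) ✗
  n_f = 2: 1/n_i² = 0.250000000 − 0.090702948 = 0.159297052 → n_i = 2.506  (not an integer) ✗
  n_f = 3: 1/n_i² = 0.111111111 − 0.090702948 = 0.020408163 → n_i = 7.000  → integer, n_i = 7 ✓

Only n_f = 3 gives an integer upper level, n_i = 7.

The transition is from n = 7 to n = 3 (emission).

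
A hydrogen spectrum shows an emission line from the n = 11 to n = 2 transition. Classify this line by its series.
Balmer series

The spectral series in hydrogen are named based on the final (lower) energy level:
- Lyman series: n_final = 1 (ultraviolet)
- Balmer series: n_final = 2 (visible/near-UV)
- Paschen series: n_final = 3 (infrared)
- Brackett series: n_final = 4 (infrared)
- Pfund series: n_final = 5 (far infrared)

Since this transition ends at n = 2, it belongs to the Balmer series.

For reference, this 11 → 2 line has photon energy
ΔE = 13.6057 eV × (1/2² - 1/11²) = 3.288981 eV,
corresponding to wavelength λ = hc/ΔE = 1239.84 eV·nm / 3.288981 eV = 376.97 nm in the visible/near-UV region.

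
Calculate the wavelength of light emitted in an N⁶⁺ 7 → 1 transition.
1.89847 nm

First, find the transition energy using E_n = -13.6057 Z² / n² eV:
E_7 = -13.6057 × 7² / 7² = -13.6057000 eV
E_1 = -13.6057 × 7² / 1² = -666.6793000 eV

Photon energy: |ΔE| = |E_1 - E_7| = 653.0736000 eV

Convert to wavelength using E = hc/λ with hc = 1239.84 eV·nm:
λ = hc/E = 1239.84 eV·nm / 653.0736000 eV
λ = 1.89847 nm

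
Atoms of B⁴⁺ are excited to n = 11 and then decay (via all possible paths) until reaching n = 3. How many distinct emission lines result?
36

The electron can occupy levels n = 3, 4, ..., 11 during de-excitation — that is m = 11 - 3 + 1 = 9 distinct levels.

The number of distinct spectral lines equals the number of ways to choose 2 of these m levels (each pair gives one possible emission transition):

Number of lines = m(m-1)/2 = 9×8/2 = 36

These correspond to all possible transitions between the 9 levels:
11 → 10, 11 → 9, 11 → 8, 11 → 7, 11 → 6, 11 → 5, 11 → 4, 11 → 3...

Each transition produces a photon with a unique energy (and thus wavelength). This count does not depend on Z.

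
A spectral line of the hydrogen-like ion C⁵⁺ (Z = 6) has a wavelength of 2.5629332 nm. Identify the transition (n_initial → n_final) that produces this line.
n = 9 → n = 1

First, find the photon energy from the wavelength (hc = 1239.84 eV·nm):
E = hc/λ = 1239.84 eV·nm / 2.5629332 nm = 483.75822 eV

The energy levels of C⁵⁺ satisfy E_n = -13.6057 × 6² / n² eV, so an emission n_i → n_f releases
ΔE = 13.6057 × 6² × (1/n_f² − 1/n_i²) eV.

Setting ΔE equal to the photon energy:
1/n_f² − 1/n_i² = 483.75822 / (13.6057 × 6²) = 0.98765432

Since 1/n_i² must be positive, we need 1/n_f² > 0.98765432, i.e. n_f ≤ 1. For each allowed n_f, solve n_i = (1/n_f² − 0.98765432)^(−1/2) and check whether it is a whole number:
  n_f = 1: 1/n_i² = 1.00000000 − 0.98765432 = 0.01234568 → n_i = 9.000  → integer, n_i = 9 ✓

Only n_f = 1 gives an integer upper level, n_i = 9.

The transition is from n = 9 to n = 1 (emission).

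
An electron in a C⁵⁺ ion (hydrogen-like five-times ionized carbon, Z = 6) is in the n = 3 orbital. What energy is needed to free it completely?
54.423 eV

The ionization energy is the energy needed to remove the electron completely (n → ∞).

For a hydrogen-like ion with Z = 6, E_n = -13.6057 Z² / n² eV.

At n = 3: E_3 = -13.6057 × 6² / 3² = -54.422800 eV
At n = ∞: E_∞ = 0 eV

Ionization energy = E_∞ - E_3 = 0 - (-54.422800) = 54.422800 eV
Ionization energy ≈ 54.423 eV

This is also called the binding energy of the electron in state n = 3.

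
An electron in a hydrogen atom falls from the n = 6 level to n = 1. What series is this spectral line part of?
Lyman series

The spectral series in hydrogen are named based on the final (lower) energy level:
- Lyman series: n_final = 1 (ultraviolet)
- Balmer series: n_final = 2 (visible/near-UV)
- Paschen series: n_final = 3 (infrared)
- Brackett series: n_final = 4 (infrared)
- Pfund series: n_final = 5 (far infrared)

Since this transition ends at n = 1, it belongs to the Lyman series.

For reference, this 6 → 1 line has photon energy
ΔE = 13.6057 eV × (1/1² - 1/6²) = 13.227764 eV,
corresponding to wavelength λ = hc/ΔE = 1239.84 eV·nm / 13.227764 eV = 93.7301 nm in the ultraviolet region.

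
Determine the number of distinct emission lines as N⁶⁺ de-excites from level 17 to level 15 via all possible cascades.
3

The electron can occupy levels n = 15, 16, ..., 17 during de-excitation — that is m = 17 - 15 + 1 = 3 distinct levels.

The number of distinct spectral lines equals the number of ways to choose 2 of these m levels (each pair gives one possible emission transition):

Number of lines = m(m-1)/2 = 3×2/2 = 3

These correspond to all possible transitions between the 3 levels:
17 → 16, 17 → 15, 16 → 15

Each transition produces a photon with a unique energy (and thus wavelength). This count does not depend on Z.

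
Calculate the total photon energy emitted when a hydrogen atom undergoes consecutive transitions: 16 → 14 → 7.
0.224520 eV

The energy levels of hydrogen are E_n = -13.6057 / n² eV.

First transition (16 → 14):
ΔE₁ = |E_14 - E_16|
ΔE₁ = |-0.069416836735 - (-0.053147265625)| = 0.016269571 eV

Second transition (14 → 7):
ΔE₂ = |E_7 - E_14|
ΔE₂ = |-0.277667346939 - (-0.069416836735)| = 0.208250510 eV

Total energy released:
E_total = ΔE₁ + ΔE₂ = 0.016269571 + 0.208250510 = 0.224520 eV

Note: This equals the direct transition 16 → 7: 0.224520 eV ✓
Energy is conserved regardless of the path taken.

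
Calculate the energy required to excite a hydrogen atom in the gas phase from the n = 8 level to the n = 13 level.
0.13 eV

The energy levels of a hydrogen-like atom are E_n = -13.6057 eV / n².

Energy at n = 8: E_8 = -13.6057 / 8² = -0.21259 eV
Energy at n = 13: E_13 = -13.6057 / 13² = -0.08051 eV

The excitation energy is the difference:
ΔE = E_13 - E_8
ΔE = -0.08051 - (-0.21259)
ΔE = 0.13 eV

Since this is positive, energy must be absorbed (photon absorption).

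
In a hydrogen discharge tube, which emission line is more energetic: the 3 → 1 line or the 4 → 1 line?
4 → 1

Calculate the energy for each transition:

Transition 3 → 1:
ΔE₁ = |E_1 - E_3| = |-13.6057/1² - (-13.6057/3²)|
ΔE₁ = |-13.60570000000 - (-1.51174444444)| = 12.09395556 eV

Transition 4 → 1:
ΔE₂ = |E_1 - E_4| = |-13.6057/1² - (-13.6057/4²)|
ΔE₂ = |-13.60570000000 - (-0.85035625000)| = 12.75534375 eV

Since 12.75534375 eV > 12.09395556 eV, the transition 4 → 1 emits the more energetic photon.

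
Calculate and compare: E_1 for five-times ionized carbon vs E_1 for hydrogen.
C⁵⁺ at n = 1 (E = -489.8052 eV)

Using E_n = -13.6057 Z² / n² eV:

C⁵⁺ (Z = 6) at n = 1:
E = -13.6057 × 6² / 1² = -13.6057 × 36 / 1 = -489.8052000 eV

H (Z = 1) at n = 1:
E = -13.6057 × 1² / 1² = -13.6057 × 1 / 1 = -13.6057000 eV

Since -489.8052000 eV < -13.6057000 eV,
C⁵⁺ at n = 1 is more tightly bound (requires more energy to ionize).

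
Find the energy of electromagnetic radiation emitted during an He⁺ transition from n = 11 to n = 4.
2.95 eV

The energy levels are E_n = -13.6057 Z² eV / n².

Energy at n = 11: E_11 = -13.6057 × 2² / 11² = -0.44978 eV
Energy at n = 4: E_4 = -13.6057 × 2² / 4² = -3.40143 eV

For emission (electron falling to lower state), the photon energy is:
E_photon = E_11 - E_4 = |-0.44978 - (-3.40143)|
E_photon = 2.95 eV

This energy is carried away by the emitted photon.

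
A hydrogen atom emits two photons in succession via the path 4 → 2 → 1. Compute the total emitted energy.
12.75534 eV

The energy levels of hydrogen are E_n = -13.6057 / n² eV.

First transition (4 → 2):
ΔE₁ = |E_2 - E_4|
ΔE₁ = |-3.40142500000 - (-0.85035625000)| = 2.55106875 eV

Second transition (2 → 1):
ΔE₂ = |E_1 - E_2|
ΔE₂ = |-13.60570000000 - (-3.40142500000)| = 10.20427500 eV

Total energy released:
E_total = ΔE₁ + ΔE₂ = 2.55106875 + 10.20427500 = 12.75534 eV

Note: This equals the direct transition 4 → 1: 12.75534 eV ✓
Energy is conserved regardless of the path taken.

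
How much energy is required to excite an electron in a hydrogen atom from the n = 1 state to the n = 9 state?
13.437728 eV

The energy levels of a hydrogen-like atom are E_n = -13.6057 eV / n².

Energy at n = 1: E_1 = -13.6057 / 1² = -13.605700000 eV
Energy at n = 9: E_9 = -13.6057 / 9² = -0.167971605 eV

The excitation energy is the difference:
ΔE = E_9 - E_1
ΔE = -0.167971605 - (-13.605700000)
ΔE = 13.437728 eV

Since this is positive, energy must be absorbed (photon absorption).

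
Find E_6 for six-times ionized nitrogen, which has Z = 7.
-18.52 eV

For hydrogen-like ions, the energy levels scale with Z²:
E_n = -13.6057 Z² / n² eV

For N⁶⁺ (Z = 7) at n = 6:
E_6 = -13.6057 × 7² / 6²
E_6 = -13.6057 × 49 / 36
E_6 = -666.6793 / 36
E_6 = -18.52 eV

The energy is 49 times more negative than hydrogen at the same n due to the stronger nuclear charge.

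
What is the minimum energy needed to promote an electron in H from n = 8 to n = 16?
0.16 eV

The energy levels of a hydrogen-like atom are E_n = -13.6057 eV / n².

Energy at n = 8: E_8 = -13.6057 / 8² = -0.21259 eV
Energy at n = 16: E_16 = -13.6057 / 16² = -0.05315 eV

The excitation energy is the difference:
ΔE = E_16 - E_8
ΔE = -0.05315 - (-0.21259)
ΔE = 0.16 eV

Since this is positive, energy must be absorbed (photon absorption).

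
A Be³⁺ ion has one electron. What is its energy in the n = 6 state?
-6.047 eV

For hydrogen-like ions, the energy levels scale with Z²:
E_n = -13.6057 Z² / n² eV

For Be³⁺ (Z = 4) at n = 6:
E_6 = -13.6057 × 4² / 6²
E_6 = -13.6057 × 16 / 36
E_6 = -217.6912 / 36
E_6 = -6.047 eV

The energy is 16 times more negative than hydrogen at the same n due to the stronger nuclear charge.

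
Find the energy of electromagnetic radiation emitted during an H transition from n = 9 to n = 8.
0.04462 eV

The energy levels are E_n = -13.6057 eV / n².

Energy at n = 9: E_9 = -13.6057 / 9² = -0.16797160 eV
Energy at n = 8: E_8 = -13.6057 / 8² = -0.21258906 eV

For emission (electron falling to lower state), the photon energy is:
E_photon = E_9 - E_8 = |-0.16797160 - (-0.21258906)|
E_photon = 0.04462 eV

This energy is carried away by the emitted photon.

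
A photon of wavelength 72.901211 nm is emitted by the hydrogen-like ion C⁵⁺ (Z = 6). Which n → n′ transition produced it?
n = 6 → n = 4

First, find the photon energy from the wavelength (hc = 1239.84 eV·nm):
E = hc/λ = 1239.84 eV·nm / 72.901211 nm = 17.007125 eV

The energy levels of C⁵⁺ satisfy E_n = -13.6057 × 6² / n² eV, so an emission n_i → n_f releases
ΔE = 13.6057 × 6² × (1/n_f² − 1/n_i²) eV.

Setting ΔE equal to the photon energy:
1/n_f² − 1/n_i² = 17.007125 / (13.6057 × 6²) = 0.034722222

Since 1/n_i² must be positive, we need 1/n_f² > 0.034722222, i.e. n_f ≤ 5. For each allowed n_f, solve n_i = (1/n_f² − 0.034722222)^(−1/2) and check whether it is a whole number:
  n_f = 1: 1/n_i² = 1.000000000 − 0.034722222 = 0.965277778 → n_i = 1.018  (not an integer) ✗
  n_f = 2: 1/n_i² = 0.250000000 − 0.034722222 = 0.215277778 → n_i = 2.155  (not an integer) ✗
  n_f = 3: 1/n_i² = 0.111111111 − 0.034722222 = 0.076388889 → n_i = 3.618  (not an integer) ✗
  n_f = 4: 1/n_i² = 0.062500000 − 0.034722222 = 0.027777778 → n_i = 6.000  → integer, n_i = 6 ✓
  n_f = 5: 1/n_i² = 0.040000000 − 0.034722222 = 0.005277778 → n_i = 13.765  (not an integer) ✗

Only n_f = 4 gives an integer upper level, n_i = 6.

The transition is from n = 6 to n = 4 (emission).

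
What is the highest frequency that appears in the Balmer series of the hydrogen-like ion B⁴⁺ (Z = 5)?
2.056e+16 Hz

The series limit corresponds to the transition from n = ∞ to n = 2.
This is the highest energy (shortest wavelength) transition in the Balmer series.

E_∞ = 0 eV
E_2 = -13.6057 × 5² / 2² = -85.035625 eV

Energy at series limit:
ΔE = E_∞ - E_2 = 0 - (-85.035625) = 85.035625 eV
E = 85.035625 eV × (1.602177 × 10⁻¹⁹ J/eV) = 1.36242e-17 J
f = E/h = 1.36242e-17 J / (6.62607 × 10⁻³⁴ J·s) = 2.056e+16 Hz

This energy equals the ionization energy from the n = 2 state of B⁴⁺.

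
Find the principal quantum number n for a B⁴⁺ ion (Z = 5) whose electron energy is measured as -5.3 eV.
n = 8

The exact energy levels follow E_n = -13.6057 Z² / n² eV with Z = 5.

The measured value (-5.3 eV) is reported to only 2 significant figures, so we must test candidate n values and see which one matches to that precision.

Candidate energies:
  n = 6:  E = -13.6057 × 5² / 6² = -9.44840 eV
  n = 7:  E = -13.6057 × 5² / 7² = -6.94168 eV
  n = 8:  E = -13.6057 × 5² / 8² = -5.31473 eV  ← matches
  n = 9:  E = -13.6057 × 5² / 9² = -4.19929 eV
  n = 10:  E = -13.6057 × 5² / 10² = -3.40143 eV

Checking against the measurement of -5.3 eV (2 sig figs), only n = 8 agrees:
E_8 = -5.31473 eV, which rounds to -5.3 eV ✓

Therefore n = 8.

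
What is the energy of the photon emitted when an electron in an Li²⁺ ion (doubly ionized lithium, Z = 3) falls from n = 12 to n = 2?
29.76247 eV

The energy levels are E_n = -13.6057 Z² eV / n².

Energy at n = 12: E_12 = -13.6057 × 3² / 12² = -0.85035625 eV
Energy at n = 2: E_2 = -13.6057 × 3² / 2² = -30.61282500 eV

For emission (electron falling to lower state), the photon energy is:
E_photon = E_12 - E_2 = |-0.85035625 - (-30.61282500)|
E_photon = 29.76247 eV

This energy is carried away by the emitted photon.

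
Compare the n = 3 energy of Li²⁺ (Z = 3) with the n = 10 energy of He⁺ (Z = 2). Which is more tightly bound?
Li²⁺ at n = 3 (E = -13.606 eV)

Using E_n = -13.6057 Z² / n² eV:

Li²⁺ (Z = 3) at n = 3:
E = -13.6057 × 3² / 3² = -13.6057 × 9 / 9 = -13.605700 eV

He⁺ (Z = 2) at n = 10:
E = -13.6057 × 2² / 10² = -13.6057 × 4 / 100 = -0.544228 eV

Since -13.605700 eV < -0.544228 eV,
Li²⁺ at n = 3 is more tightly bound (requires more energy to ionize).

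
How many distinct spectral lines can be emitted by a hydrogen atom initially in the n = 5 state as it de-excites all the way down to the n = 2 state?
6

The electron can occupy levels n = 2, 3, ..., 5 during de-excitation — that is m = 5 - 2 + 1 = 4 distinct levels.

The number of distinct spectral lines equals the number of ways to choose 2 of these m levels (each pair gives one possible emission transition):

Number of lines = m(m-1)/2 = 4×3/2 = 6

These correspond to all possible transitions between the 4 levels:
5 → 4, 5 → 3, 5 → 2, 4 → 3, 4 → 2, 3 → 2

Each transition produces a photon with a unique energy (and thus wavelength). This count does not depend on Z.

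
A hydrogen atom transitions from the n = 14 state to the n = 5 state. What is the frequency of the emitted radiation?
1.148e+14 Hz

First, find the transition energy:
E_14 = -13.6057 / 14² = -0.0694168 eV
E_5 = -13.6057 / 5² = -0.5442280 eV
|ΔE| = |E_5 - E_14| = 0.4748112 eV

Convert to Joules: E = 0.4748112 eV × (1.602177 × 10⁻¹⁹ J/eV) = 7.60732e-20 J

Using E = hf:
f = E/h = 7.60732e-20 J / (6.62607 × 10⁻³⁴ J·s)
f = 1.148e+14 Hz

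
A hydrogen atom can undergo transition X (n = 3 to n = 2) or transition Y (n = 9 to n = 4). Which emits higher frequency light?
3 → 2

Calculate the energy for each transition:

Transition 3 → 2:
ΔE₁ = |E_2 - E_3| = |-13.6057/2² - (-13.6057/3²)|
ΔE₁ = |-3.401425000 - (-1.511744444)| = 1.889681 eV

Transition 9 → 4:
ΔE₂ = |E_4 - E_9| = |-13.6057/4² - (-13.6057/9²)|
ΔE₂ = |-0.850356250 - (-0.167971605)| = 0.682385 eV

Since 1.889681 eV > 0.682385 eV, the transition 3 → 2 emits the more energetic photon.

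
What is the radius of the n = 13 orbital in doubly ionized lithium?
2.9810 nm (or 29.8103 Å)

The Bohr radius formula is:
r_n = n² a₀ / Z

where a₀ = 0.0529177 nm is the Bohr radius.

For Li²⁺ (Z = 3) at n = 13:
r_13 = 13² × 0.0529177 nm / 3
r_13 = 169 × 0.0529177 nm / 3
r_13 = 8.94309 nm / 3
r_13 = 2.9810 nm

The electron orbits at approximately 2.9810 nm from the nucleus.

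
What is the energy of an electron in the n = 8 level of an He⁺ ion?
-0.85 eV

For hydrogen-like ions, the energy levels scale with Z²:
E_n = -13.6057 Z² / n² eV

For He⁺ (Z = 2) at n = 8:
E_8 = -13.6057 × 2² / 8²
E_8 = -13.6057 × 4 / 64
E_8 = -54.4228 / 64
E_8 = -0.85 eV

The energy is 4 times more negative than hydrogen at the same n due to the stronger nuclear charge.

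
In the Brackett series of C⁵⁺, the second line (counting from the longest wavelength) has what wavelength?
72.90121 nm

The lines of a series are numbered from the longest wavelength (smallest ΔE) outward; the second line is the transition from n = n_f + 2 to n_f.
The Brackett series has all transitions ending at n_f = 4.

For C⁵⁺ (Z = 6), the second line (β-line) is the jump from n = 6 to n = 4:
E_6 = -13.6057 × 6² / 6² = -13.6057000 eV
E_4 = -13.6057 × 6² / 4² = -30.6128250 eV
ΔE = E_6 - E_4 = 17.0071250 eV

λ = hc/E = 1239.84 eV·nm / 17.0071250 eV
λ = 72.90121 nm

This is the β-line of the Brackett series in C⁵⁺.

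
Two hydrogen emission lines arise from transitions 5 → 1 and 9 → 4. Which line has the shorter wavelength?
5 → 1

Calculate the energy for each transition:

Transition 5 → 1:
ΔE₁ = |E_1 - E_5| = |-13.6057/1² - (-13.6057/5²)|
ΔE₁ = |-13.60570000 - (-0.54422800)| = 13.06147 eV

Transition 9 → 4:
ΔE₂ = |E_4 - E_9| = |-13.6057/4² - (-13.6057/9²)|
ΔE₂ = |-0.85035625 - (-0.16797160)| = 0.68238 eV

Since 13.06147 eV > 0.68238 eV, the transition 5 → 1 emits the more energetic photon.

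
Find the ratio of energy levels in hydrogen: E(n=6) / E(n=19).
10.0278

Using E_n = -13.6057 Z² / n² eV with Z = 1:

E_6 = -13.6057 / 6² = -13.6057 / 36 = -0.3779361111 eV
E_19 = -13.6057 / 19² = -13.6057 / 361 = -0.0376889197 eV

The ratio is:
E_6/E_19 = (-0.3779361111) / (-0.0376889197)
E_6/E_19 = (-13.6057/36) / (-13.6057/361)
E_6/E_19 = 361/36
E_6/E_19 = 10.0278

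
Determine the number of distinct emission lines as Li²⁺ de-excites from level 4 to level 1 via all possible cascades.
6

The electron can occupy levels n = 1, 2, ..., 4 during de-excitation — that is m = 4 - 1 + 1 = 4 distinct levels.

The number of distinct spectral lines equals the number of ways to choose 2 of these m levels (each pair gives one possible emission transition):

Number of lines = m(m-1)/2 = 4×3/2 = 6

These correspond to all possible transitions between the 4 levels:
4 → 3, 4 → 2, 4 → 1, 3 → 2, 3 → 1, 2 → 1

Each transition produces a photon with a unique energy (and thus wavelength). This count does not depend on Z.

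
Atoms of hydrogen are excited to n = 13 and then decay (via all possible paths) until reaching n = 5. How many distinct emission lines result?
36

The electron can occupy levels n = 5, 6, ..., 13 during de-excitation — that is m = 13 - 5 + 1 = 9 distinct levels.

The number of distinct spectral lines equals the number of ways to choose 2 of these m levels (each pair gives one possible emission transition):

Number of lines = m(m-1)/2 = 9×8/2 = 36

These correspond to all possible transitions between the 9 levels:
13 → 12, 13 → 11, 13 → 10, 13 → 9, 13 → 8, 13 → 7, 13 → 6, 13 → 5...

Each transition produces a photon with a unique energy (and thus wavelength). This count does not depend on Z.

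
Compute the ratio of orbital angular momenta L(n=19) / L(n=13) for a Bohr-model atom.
1.461538

In the Bohr model, L_n = nℏ, so the ratio is purely the ratio of quantum numbers:

L_19/L_13 = 19ℏ / 13ℏ = 19/13 = 1.461538

The angular momentum scales linearly with n.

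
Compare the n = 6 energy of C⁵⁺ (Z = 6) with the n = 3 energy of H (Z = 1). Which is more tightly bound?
C⁵⁺ at n = 6 (E = -13.6057 eV)

Using E_n = -13.6057 Z² / n² eV:

C⁵⁺ (Z = 6) at n = 6:
E = -13.6057 × 6² / 6² = -13.6057 × 36 / 36 = -13.6057000 eV

H (Z = 1) at n = 3:
E = -13.6057 × 1² / 3² = -13.6057 × 1 / 9 = -1.5117444 eV

Since -13.6057000 eV < -1.5117444 eV,
C⁵⁺ at n = 6 is more tightly bound (requires more energy to ionize).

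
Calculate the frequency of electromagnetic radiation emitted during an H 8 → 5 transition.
8.019e+13 Hz

First, find the transition energy:
E_8 = -13.6057 / 8² = -0.2125891 eV
E_5 = -13.6057 / 5² = -0.5442280 eV
|ΔE| = |E_5 - E_8| = 0.3316389 eV

Convert to Joules: E = 0.3316389 eV × (1.602177 × 10⁻¹⁹ J/eV) = 5.31344e-20 J

Using E = hf:
f = E/h = 5.31344e-20 J / (6.62607 × 10⁻³⁴ J·s)
f = 8.019e+13 Hz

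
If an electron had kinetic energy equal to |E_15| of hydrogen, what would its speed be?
1.458e+05 m/s (or 0.048649% of c)

The binding energy at n = 15 for hydrogen is:
E_15 = -13.6057/15² = -0.06046978 eV
|E_15| = 0.06046978 eV

Convert to Joules:
KE = 0.06046978 eV × (1.602177 × 10⁻¹⁹ J/eV) = 9.68833e-21 J

Using KE = ½mv²:
v = √(2·KE/m_e)
v = √(2 × 9.68833e-21 J / 9.10938 × 10⁻³¹ kg)
v = 1.458e+05 m/s

This is approximately 0.048649% the speed of light.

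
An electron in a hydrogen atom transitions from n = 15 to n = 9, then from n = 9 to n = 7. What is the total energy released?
0.2172 eV

The energy levels of hydrogen are E_n = -13.6057 / n² eV.

First transition (15 → 9):
ΔE₁ = |E_9 - E_15|
ΔE₁ = |-0.1679716049 - (-0.0604697778)| = 0.1075018 eV

Second transition (9 → 7):
ΔE₂ = |E_7 - E_9|
ΔE₂ = |-0.2776673469 - (-0.1679716049)| = 0.1096957 eV

Total energy released:
E_total = ΔE₁ + ΔE₂ = 0.1075018 + 0.1096957 = 0.2172 eV

Note: This equals the direct transition 15 → 7: 0.2172 eV ✓
Energy is conserved regardless of the path taken.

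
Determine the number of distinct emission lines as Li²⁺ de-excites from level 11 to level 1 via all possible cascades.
55

The electron can occupy levels n = 1, 2, ..., 11 during de-excitation — that is m = 11 - 1 + 1 = 11 distinct levels.

The number of distinct spectral lines equals the number of ways to choose 2 of these m levels (each pair gives one possible emission transition):

Number of lines = m(m-1)/2 = 11×10/2 = 55

These correspond to all possible transitions between the 11 levels:
11 → 10, 11 → 9, 11 → 8, 11 → 7, 11 → 6, 11 → 5, 11 → 4, 11 → 3...

Each transition produces a photon with a unique energy (and thus wavelength). This count does not depend on Z.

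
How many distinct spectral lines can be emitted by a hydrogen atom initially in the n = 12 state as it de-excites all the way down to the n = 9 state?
6

The electron can occupy levels n = 9, 10, ..., 12 during de-excitation — that is m = 12 - 9 + 1 = 4 distinct levels.

The number of distinct spectral lines equals the number of ways to choose 2 of these m levels (each pair gives one possible emission transition):

Number of lines = m(m-1)/2 = 4×3/2 = 6

These correspond to all possible transitions between the 4 levels:
12 → 11, 12 → 10, 12 → 9, 11 → 10, 11 → 9, 10 → 9

Each transition produces a photon with a unique energy (and thus wavelength). This count does not depend on Z.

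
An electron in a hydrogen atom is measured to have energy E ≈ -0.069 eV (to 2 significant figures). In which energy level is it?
n = 14

The exact energy levels follow E_n = -13.6057 eV / n².

The measured value (-0.069 eV) is reported to only 2 significant figures, so we must test candidate n values and see which one matches to that precision.

Candidate energies:
  n = 12:  E = -13.6057/12² = -0.094484 eV
  n = 13:  E = -13.6057/13² = -0.080507 eV
  n = 14:  E = -13.6057/14² = -0.069417 eV  ← matches
  n = 15:  E = -13.6057/15² = -0.060470 eV
  n = 16:  E = -13.6057/16² = -0.053147 eV

Checking against the measurement of -0.069 eV (2 sig figs), only n = 14 agrees:
E_14 = -0.069417 eV, which rounds to -0.069 eV ✓

Therefore n = 14.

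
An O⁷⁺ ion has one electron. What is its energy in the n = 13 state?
-5.1525 eV

For hydrogen-like ions, the energy levels scale with Z²:
E_n = -13.6057 Z² / n² eV

For O⁷⁺ (Z = 8) at n = 13:
E_13 = -13.6057 × 8² / 13²
E_13 = -13.6057 × 64 / 169
E_13 = -870.7648 / 169
E_13 = -5.1525 eV

The energy is 64 times more negative than hydrogen at the same n due to the stronger nuclear charge.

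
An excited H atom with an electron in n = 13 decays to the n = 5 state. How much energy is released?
0.46372 eV

The energy levels are E_n = -13.6057 eV / n².

Energy at n = 13: E_13 = -13.6057 / 13² = -0.08050710 eV
Energy at n = 5: E_5 = -13.6057 / 5² = -0.54422800 eV

For emission (electron falling to lower state), the photon energy is:
E_photon = E_13 - E_5 = |-0.08050710 - (-0.54422800)|
E_photon = 0.46372 eV

This energy is carried away by the emitted photon.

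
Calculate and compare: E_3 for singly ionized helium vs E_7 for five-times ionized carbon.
C⁵⁺ at n = 7 (E = -9.996024 eV)

Using E_n = -13.6057 Z² / n² eV:

He⁺ (Z = 2) at n = 3:
E = -13.6057 × 2² / 3² = -13.6057 × 4 / 9 = -6.046977778 eV

C⁵⁺ (Z = 6) at n = 7:
E = -13.6057 × 6² / 7² = -13.6057 × 36 / 49 = -9.996024490 eV

Since -9.996024490 eV < -6.046977778 eV,
C⁵⁺ at n = 7 is more tightly bound (requires more energy to ionize).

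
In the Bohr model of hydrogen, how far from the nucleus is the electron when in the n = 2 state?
0.2117 nm (or 2.1167 Å)

The Bohr radius formula is:
r_n = n² a₀ / Z

where a₀ = 0.0529177 nm is the Bohr radius.

For H (Z = 1) at n = 2:
r_2 = 2² × 0.0529177 nm / 1
r_2 = 4 × 0.0529177 nm / 1
r_2 = 0.21167 nm / 1
r_2 = 0.2117 nm

The electron orbits at approximately 0.2117 nm from the nucleus.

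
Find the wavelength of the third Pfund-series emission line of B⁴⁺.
149.541 nm

The lines of a series are numbered from the longest wavelength (smallest ΔE) outward; the third line is the transition from n = n_f + 3 to n_f.
The Pfund series has all transitions ending at n_f = 5.

For B⁴⁺ (Z = 5), the third line (γ-line) is the jump from n = 8 to n = 5:
E_8 = -13.6057 × 5² / 8² = -5.3147266 eV
E_5 = -13.6057 × 5² / 5² = -13.6057000 eV
ΔE = E_8 - E_5 = 8.2909734 eV

λ = hc/E = 1239.84 eV·nm / 8.2909734 eV
λ = 149.541 nm

This is the γ-line of the Pfund series in B⁴⁺.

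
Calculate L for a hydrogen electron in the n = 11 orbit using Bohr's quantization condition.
1.16003e-33 J·s (or 11ℏ)

In the Bohr model, angular momentum is quantized:
L = nℏ

where ℏ = h/(2π) = 1.0545718e-34 J·s

For n = 11:
L = 11 × 1.0545718e-34 J·s
L = 1.16003e-33 J·s

This can also be written as L = 11ℏ.
The angular momentum is an integer multiple of the reduced Planck constant.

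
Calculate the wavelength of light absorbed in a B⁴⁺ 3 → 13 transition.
34.650857 nm

First, find the transition energy using E_n = -13.6057 Z² / n² eV:
E_3 = -13.6057 × 5² / 3² = -37.79361111 eV
E_13 = -13.6057 × 5² / 13² = -2.01267751 eV

Photon energy: |ΔE| = |E_13 - E_3| = 35.78093360 eV

Convert to wavelength using E = hc/λ with hc = 1239.84 eV·nm:
λ = hc/E = 1239.84 eV·nm / 35.78093360 eV
λ = 34.650857 nm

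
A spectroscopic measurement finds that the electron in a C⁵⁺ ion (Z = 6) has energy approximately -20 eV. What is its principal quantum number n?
n = 5

The exact energy levels follow E_n = -13.6057 Z² / n² eV with Z = 6.

The measured value (-20 eV) is reported to only 2 significant figures, so we must test candidate n values and see which one matches to that precision.

Candidate energies:
  n = 3:  E = -13.6057 × 6² / 3² = -54.42280 eV
  n = 4:  E = -13.6057 × 6² / 4² = -30.61283 eV
  n = 5:  E = -13.6057 × 6² / 5² = -19.59221 eV  ← matches
  n = 6:  E = -13.6057 × 6² / 6² = -13.60570 eV
  n = 7:  E = -13.6057 × 6² / 7² = -9.99602 eV

Checking against the measurement of -20 eV (2 sig figs), only n = 5 agrees:
E_5 = -19.59221 eV, which rounds to -20 eV ✓

Therefore n = 5.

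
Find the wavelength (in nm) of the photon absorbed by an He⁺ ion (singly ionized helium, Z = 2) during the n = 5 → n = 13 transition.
668.42 nm

First, find the transition energy using E_n = -13.6057 Z² / n² eV:
E_5 = -13.6057 × 2² / 5² = -2.176912 eV
E_13 = -13.6057 × 2² / 13² = -0.322028 eV

Photon energy: |ΔE| = |E_13 - E_5| = 1.854884 eV

Convert to wavelength using E = hc/λ with hc = 1239.84 eV·nm:
λ = hc/E = 1239.84 eV·nm / 1.854884 eV
λ = 668.42 nm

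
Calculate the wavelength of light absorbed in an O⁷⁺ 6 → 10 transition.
80.092 nm

First, find the transition energy using E_n = -13.6057 Z² / n² eV:
E_6 = -13.6057 × 8² / 6² = -24.18791 eV
E_10 = -13.6057 × 8² / 10² = -8.70765 eV

Photon energy: |ΔE| = |E_10 - E_6| = 15.48026 eV

Convert to wavelength using E = hc/λ with hc = 1239.84 eV·nm:
λ = hc/E = 1239.84 eV·nm / 15.48026 eV
λ = 80.092 nm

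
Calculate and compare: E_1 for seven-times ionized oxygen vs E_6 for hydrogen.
O⁷⁺ at n = 1 (E = -870.7648 eV)

Using E_n = -13.6057 Z² / n² eV:

O⁷⁺ (Z = 8) at n = 1:
E = -13.6057 × 8² / 1² = -13.6057 × 64 / 1 = -870.7648000 eV

H (Z = 1) at n = 6:
E = -13.6057 × 1² / 6² = -13.6057 × 1 / 36 = -0.3779361 eV

Since -870.7648000 eV < -0.3779361 eV,
O⁷⁺ at n = 1 is more tightly bound (requires more energy to ionize).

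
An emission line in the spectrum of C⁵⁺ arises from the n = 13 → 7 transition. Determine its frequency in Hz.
1.72e+15 Hz

First, find the transition energy:
E_13 = -13.6057 × 6² / 13² = -2.89825562 eV
E_7 = -13.6057 × 6² / 7² = -9.99602449 eV
|ΔE| = |E_7 - E_13| = 7.09776887 eV

Convert to Joules: E = 7.09776887 eV × (1.602177 × 10⁻¹⁹ J/eV) = 1.1372e-18 J

Using E = hf:
f = E/h = 1.1372e-18 J / (6.62607 × 10⁻³⁴ J·s)
f = 1.72e+15 Hz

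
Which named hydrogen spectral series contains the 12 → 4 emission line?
Brackett series

The spectral series in hydrogen are named based on the final (lower) energy level:
- Lyman series: n_final = 1 (ultraviolet)
- Balmer series: n_final = 2 (visible/near-UV)
- Paschen series: n_final = 3 (infrared)
- Brackett series: n_final = 4 (infrared)
- Pfund series: n_final = 5 (far infrared)

Since this transition ends at n = 4, it belongs to the Brackett series.

For reference, this 12 → 4 line has photon energy
ΔE = 13.6057 eV × (1/4² - 1/12²) = 0.75587222 eV,
corresponding to wavelength λ = hc/ΔE = 1239.84 eV·nm / 0.75587222 eV = 1640.28 nm in the infrared region.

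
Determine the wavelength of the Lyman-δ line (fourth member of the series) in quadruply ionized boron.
3.80 nm

The lines of a series are numbered from the longest wavelength (smallest ΔE) outward; the fourth line is the transition from n = n_f + 4 to n_f.
The Lyman series has all transitions ending at n_f = 1.

For B⁴⁺ (Z = 5), the fourth line (δ-line) is the jump from n = 5 to n = 1:
E_5 = -13.6057 × 5² / 5² = -13.6057 eV
E_1 = -13.6057 × 5² / 1² = -340.1425 eV
ΔE = E_5 - E_1 = 326.5368 eV

λ = hc/E = 1239.84 eV·nm / 326.5368 eV
λ = 3.80 nm

This is the δ-line of the Lyman series in B⁴⁺.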